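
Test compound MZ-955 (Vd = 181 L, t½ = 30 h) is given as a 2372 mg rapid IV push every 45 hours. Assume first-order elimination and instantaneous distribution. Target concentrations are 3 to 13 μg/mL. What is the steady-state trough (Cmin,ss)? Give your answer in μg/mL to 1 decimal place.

7.2 μg/mL

k = ln2/t½ = ln2/30 ≈ 0.023105 h⁻¹; fraction remaining f = e^(−kτ) = e^(−0.023105×45) ≈ 0.3536.
At steady state, accumulation factor R = 1/(1 − e^(−kτ)) ≈ 1.5470.
Each bolus raises the concentration by D/Vd = 2372/181 ≈ 13.105 μg/mL.
Cmax,ss = C₀/(1 − f) ≈ 13.105/0.6464 ≈ 20.274 μg/mL.
One interval later, Cmin,ss = Cmax,ss·e^(−kτ) ≈ 20.274 × 0.3536 ≈ 7.169 μg/mL.
Trough 7.2 μg/mL vs MEC 3 μg/mL: adequate.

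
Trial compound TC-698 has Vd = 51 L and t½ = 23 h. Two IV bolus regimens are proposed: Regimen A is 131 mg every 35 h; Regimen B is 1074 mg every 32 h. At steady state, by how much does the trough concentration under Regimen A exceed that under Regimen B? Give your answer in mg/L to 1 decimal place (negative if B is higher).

-11.6 mg/L

Regimen A: f = (1/2)^(35/23) ≈ 0.3483; Cmin,ss = (131/51)·f/(1−f) ≈ 1.373 mg/L.
Regimen B: f = (1/2)^(32/23) ≈ 0.3812; Cmin,ss = (1074/51)·f/(1−f) ≈ 12.973 mg/L.
Difference ≈ 1.373 − 12.973 ≈ -11.600 mg/L.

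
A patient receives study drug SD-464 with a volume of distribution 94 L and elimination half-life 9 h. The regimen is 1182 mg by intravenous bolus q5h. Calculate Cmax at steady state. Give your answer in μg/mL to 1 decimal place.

39.3 μg/mL

τ/t½ = 5/9 ≈ 0.55556, so fraction remaining f = (1/2)^(5/9) ≈ 0.6804.
Accumulation ratio R = 1/(1 − f) ≈ 1/0.3196 ≈ 3.1289.
Single-dose peak C₀ = D/Vd = 1182/94 ≈ 12.574 μg/mL.
Steady-state peak Cmax,ss = C₀·R ≈ 12.574 × 3.1289 ≈ 39.343 μg/mL.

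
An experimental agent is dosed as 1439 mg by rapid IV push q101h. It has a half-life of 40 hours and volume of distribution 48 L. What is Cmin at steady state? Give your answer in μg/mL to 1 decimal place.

6.3 μg/mL

τ/t½ = 101/40 ≈ 2.525, so fraction remaining f = (1/2)^(101/40) ≈ 0.1737.
Accumulation ratio R = 1/(1 − f) ≈ 1/0.8263 ≈ 1.2102.
Each bolus raises the concentration by D/Vd = 1439/48 ≈ 29.979 μg/mL.
Cmax,ss = C₀/(1 − f) ≈ 29.979/0.8263 ≈ 36.281 μg/mL.
One interval later, Cmin,ss = Cmax,ss·e^(−kτ) ≈ 36.281 × 0.1737 ≈ 6.302 μg/mL.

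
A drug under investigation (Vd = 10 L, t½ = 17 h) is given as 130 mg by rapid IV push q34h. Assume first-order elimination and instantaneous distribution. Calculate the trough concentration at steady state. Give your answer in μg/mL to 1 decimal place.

4.3 μg/mL

The dosing interval is 2 half-lives, so f = 2^(−2) = 0.25.
At steady state, R = 1/(1 − 0.25) = 4/3.
Single-dose peak C₀ = D/Vd = 130/10 = 13 μg/mL.
Steady-state peak Cmax,ss = C₀·R = 13 × 4/3 ≈ 17.333 μg/mL.
Steady-state trough Cmin,ss = Cmax,ss·f ≈ 17.333 × 0.25 ≈ 4.333 μg/mL.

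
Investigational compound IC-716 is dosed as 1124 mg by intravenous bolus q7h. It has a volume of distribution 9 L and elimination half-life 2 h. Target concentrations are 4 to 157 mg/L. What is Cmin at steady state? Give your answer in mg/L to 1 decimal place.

k = ln2/t½ = ln2/2 ≈ 0.346574 h⁻¹; fraction remaining f = e^(−kτ) = e^(−0.346574×7) ≈ 0.0884.
Each bolus raises the concentration by D/Vd = 1124/9 ≈ 124.889 mg/L.
Steady-state trough Cmin,ss = C₀·f/(1−f) ≈ 124.889 × 0.0884/0.9116 ≈ 12.111 mg/L.
Trough 12.1 mg/L vs MEC 4 mg/L: adequate.

12.1 mg/L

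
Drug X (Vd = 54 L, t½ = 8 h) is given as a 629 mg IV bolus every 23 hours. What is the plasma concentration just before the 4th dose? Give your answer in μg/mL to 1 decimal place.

1.8 μg/mL

f = (1/2)^(τ/t½) = (1/2)^(23/8) ≈ 0.1363.
C₀ = D/Vd = 629/54 ≈ 11.648 μg/mL.
Before the 4th dose, 3 doses have been given. Superposition: Cmin = C₀·(f + f² + … + f^3).
≈ 11.648 × (0.1363 + 0.0186 + 0.0025) ≈ 11.648 × 0.1574 ≈ 1.833 μg/mL.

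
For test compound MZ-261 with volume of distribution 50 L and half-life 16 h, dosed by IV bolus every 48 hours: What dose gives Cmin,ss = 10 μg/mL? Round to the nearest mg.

τ/t½ = 48/16 ≈ 3, so f = (1/2)^(48/16) ≈ 0.125000.
Cmin,ss = (D/Vd)·f/(1−f), so D = Cmin,ss·Vd·(1−f)/f.
D = 10 × 50 × (1−f)/f ≈ 10 × 50 × 7.00000 ≈ 3500.00 mg.

3500 mg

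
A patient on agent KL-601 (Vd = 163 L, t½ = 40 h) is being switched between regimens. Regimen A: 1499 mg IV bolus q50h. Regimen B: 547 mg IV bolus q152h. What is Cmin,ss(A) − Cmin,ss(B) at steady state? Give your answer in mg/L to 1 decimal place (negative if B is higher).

6.4 mg/L

Regimen A: f = (1/2)^(50/40) ≈ 0.4204; Cmin,ss = (1499/163)·f/(1−f) ≈ 6.670 mg/L.
Regimen B: f = (1/2)^(152/40) ≈ 0.0718; Cmin,ss = (547/163)·f/(1−f) ≈ 0.260 mg/L.
Difference ≈ 6.670 − 0.260 ≈ 6.410 mg/L.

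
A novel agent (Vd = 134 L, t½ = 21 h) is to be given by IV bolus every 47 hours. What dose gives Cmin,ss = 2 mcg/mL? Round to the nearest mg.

τ/t½ = 47/21 ≈ 2.2381, so f = (1/2)^(47/21) ≈ 0.211966.
Cmin,ss = (D/Vd)·f/(1−f), so D = Cmin,ss·Vd·(1−f)/f.
D = 2 × 134 × (1−f)/f ≈ 2 × 134 × 3.71774 ≈ 996.35 mg.

996 mg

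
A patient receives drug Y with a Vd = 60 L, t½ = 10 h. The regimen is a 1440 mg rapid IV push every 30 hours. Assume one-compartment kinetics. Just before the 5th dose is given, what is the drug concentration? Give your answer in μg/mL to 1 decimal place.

3.4 μg/mL

f = (1/2)^(τ/t½) = (1/2)^(30/10) ≈ 0.1250.
C₀ = D/Vd = 1440/60 ≈ 24.000 μg/mL.
Before the 5th dose, 4 doses have been given. Superposition: Cmin = C₀·(f + f² + … + f^4).
≈ 24.000 × (0.1250 + 0.0156 + 0.0020 + 0.0002) ≈ 24.000 × 0.1428 ≈ 3.427 μg/mL.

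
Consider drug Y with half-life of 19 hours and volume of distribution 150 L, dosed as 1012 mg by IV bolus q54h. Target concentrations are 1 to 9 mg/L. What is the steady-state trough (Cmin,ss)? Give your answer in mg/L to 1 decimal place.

Over one 54-h interval, 54/19 ≈ 2.8421 half-lives elapse, leaving f ≈ 0.1395 of each dose.
Each bolus raises the concentration by D/Vd = 1012/150 ≈ 6.747 mg/L.
Steady-state trough Cmin,ss = C₀·f/(1−f) ≈ 6.747 × 0.1395/0.8605 ≈ 1.094 mg/L.
Trough 1.1 mg/L vs MEC 1 mg/L: adequate.

1.1 mg/L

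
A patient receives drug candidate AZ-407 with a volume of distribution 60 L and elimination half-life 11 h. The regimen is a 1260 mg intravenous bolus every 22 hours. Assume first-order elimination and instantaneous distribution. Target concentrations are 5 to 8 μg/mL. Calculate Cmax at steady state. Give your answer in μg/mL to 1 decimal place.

τ = 22 h = 2 half-lives, so f = (1/2)^2 = 0.25.
Accumulation ratio R = 1/(1 − f) = 1/0.75 = 4/3.
Single-dose peak C₀ = D/Vd = 1260/60 = 21 μg/mL.
Steady-state peak Cmax,ss = C₀·R = 21 × 4/3 ≈ 28.000 μg/mL.
Peak 28.0 μg/mL vs MTC 8 μg/mL: exceeds toxic threshold.

28.0 μg/mL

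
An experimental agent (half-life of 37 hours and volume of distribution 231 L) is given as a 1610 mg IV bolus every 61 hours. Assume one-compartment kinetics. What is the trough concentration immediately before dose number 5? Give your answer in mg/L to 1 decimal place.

f = (1/2)^(τ/t½) = (1/2)^(61/37) ≈ 0.3189.
C₀ = D/Vd = 1610/231 ≈ 6.970 mg/L.
Before the 5th dose, 4 doses have been given. Superposition: Cmin = C₀·(f + f² + … + f^4).
≈ 6.970 × (0.3189 + 0.1017 + 0.0324 + 0.0103) ≈ 6.970 × 0.4633 ≈ 3.229 mg/L.

3.2 mg/L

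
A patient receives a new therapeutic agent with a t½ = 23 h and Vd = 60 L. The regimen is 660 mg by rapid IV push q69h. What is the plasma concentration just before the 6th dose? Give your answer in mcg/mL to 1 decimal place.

1.6 mcg/mL

f = (1/2)^(τ/t½) = (1/2)^(69/23) ≈ 0.1250.
C₀ = D/Vd = 660/60 ≈ 11.000 mcg/mL.
Before the 6th dose, 5 doses have been given. Superposition: Cmin = C₀·(f + f² + … + f^5).
≈ 11.000 × (0.1250 + 0.0156 + 0.0020 + 0.0002 + 0.0000) ≈ 11.000 × 0.1428 ≈ 1.571 mcg/mL.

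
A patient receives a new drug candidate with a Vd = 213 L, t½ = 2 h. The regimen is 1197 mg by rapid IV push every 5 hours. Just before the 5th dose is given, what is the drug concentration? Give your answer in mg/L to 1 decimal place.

1.2 mg/L

f = (1/2)^(τ/t½) = (1/2)^(5/2) ≈ 0.1768.
C₀ = D/Vd = 1197/213 ≈ 5.620 mg/L.
Before the 5th dose, 4 doses have been given. Superposition: Cmin = C₀·(f + f² + … + f^4).
≈ 5.620 × (0.1768 + 0.0313 + 0.0055 + 0.0010) ≈ 5.620 × 0.2146 ≈ 1.206 mg/L.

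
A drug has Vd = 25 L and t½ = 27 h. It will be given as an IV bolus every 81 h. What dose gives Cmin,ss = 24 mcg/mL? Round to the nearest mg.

4200 mg

τ/t½ = 81/27 ≈ 3, so f = (1/2)^(81/27) ≈ 0.125000.
Cmin,ss = (D/Vd)·f/(1−f), so D = Cmin,ss·Vd·(1−f)/f.
D = 24 × 25 × (1−f)/f ≈ 24 × 25 × 7.00000 ≈ 4200.00 mg.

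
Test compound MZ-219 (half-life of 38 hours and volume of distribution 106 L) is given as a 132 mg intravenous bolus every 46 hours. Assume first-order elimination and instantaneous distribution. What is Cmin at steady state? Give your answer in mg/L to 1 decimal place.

0.9 mg/L

k = ln2/t½ = ln2/38 ≈ 0.018241 h⁻¹; fraction remaining f = e^(−kτ) = e^(−0.018241×46) ≈ 0.4321.
Accumulation ratio R = 1/(1 − f) ≈ 1/0.5679 ≈ 1.7609.
Single-dose peak C₀ = D/Vd = 132/106 ≈ 1.245 mg/L.
Cmax,ss = C₀/(1 − f) ≈ 1.245/0.5679 ≈ 2.192 mg/L.
One interval later, Cmin,ss = Cmax,ss·e^(−kτ) ≈ 2.192 × 0.4321 ≈ 0.947 mg/L.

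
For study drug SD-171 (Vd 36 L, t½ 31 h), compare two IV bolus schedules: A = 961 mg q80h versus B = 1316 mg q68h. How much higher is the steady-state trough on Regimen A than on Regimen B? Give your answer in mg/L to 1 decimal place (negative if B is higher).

Regimen A: f = (1/2)^(80/31) ≈ 0.1672; Cmin,ss = (961/36)·f/(1−f) ≈ 5.359 mg/L.
Regimen B: f = (1/2)^(68/31) ≈ 0.2186; Cmin,ss = (1316/36)·f/(1−f) ≈ 10.227 mg/L.
Difference ≈ 5.359 − 10.227 ≈ -4.868 mg/L.

-4.9 mg/L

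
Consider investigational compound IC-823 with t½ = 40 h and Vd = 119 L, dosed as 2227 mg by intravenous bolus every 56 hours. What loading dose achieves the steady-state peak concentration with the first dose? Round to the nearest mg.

3586 mg

f = (1/2)^(56/40) ≈ 0.378929; accumulation ratio R = 1/(1−f) ≈ 1.61012.
Loading dose to hit Cmax,ss on first dose: D_load = D_maint·R ≈ 2227 × 1.61012 ≈ 3585.74 mg.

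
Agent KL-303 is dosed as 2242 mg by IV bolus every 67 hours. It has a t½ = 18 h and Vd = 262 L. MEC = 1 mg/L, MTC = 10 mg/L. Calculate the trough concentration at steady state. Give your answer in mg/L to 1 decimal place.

Over one 67-h interval, 67/18 ≈ 3.7222 half-lives elapse, leaving f ≈ 0.0758 of each dose.
At steady state, accumulation factor R = 1/(1 − e^(−kτ)) ≈ 1.0820.
Single-dose peak C₀ = D/Vd = 2242/262 ≈ 8.557 mg/L.
Cmax,ss = C₀/(1 − f) ≈ 8.557/0.9242 ≈ 9.259 mg/L.
One interval later, Cmin,ss = Cmax,ss·e^(−kτ) ≈ 9.259 × 0.0758 ≈ 0.702 mg/L.
Trough 0.7 mg/L vs MEC 1 mg/L: subtherapeutic.

0.7 mg/L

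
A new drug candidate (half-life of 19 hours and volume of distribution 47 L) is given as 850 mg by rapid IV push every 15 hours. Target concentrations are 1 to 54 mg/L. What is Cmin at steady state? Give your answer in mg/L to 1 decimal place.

24.8 mg/L

τ/t½ = 15/19 ≈ 0.78947, so fraction remaining f = (1/2)^(15/19) ≈ 0.5786.
At steady state, accumulation factor R = 1/(1 − e^(−kτ)) ≈ 2.3730.
Single-dose peak C₀ = D/Vd = 850/47 ≈ 18.085 mg/L.
Cmax,ss = C₀/(1 − f) ≈ 18.085/0.4214 ≈ 42.916 mg/L.
Steady-state trough Cmin,ss = Cmax,ss·f ≈ 42.916 × 0.5786 ≈ 24.831 mg/L.
Trough 24.8 mg/L vs MEC 1 mg/L: adequate.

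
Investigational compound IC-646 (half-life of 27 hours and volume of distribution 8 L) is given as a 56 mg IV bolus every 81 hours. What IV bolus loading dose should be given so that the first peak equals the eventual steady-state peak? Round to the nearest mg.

64 mg

f = (1/2)^(81/27) ≈ 0.125000; accumulation ratio R = 1/(1−f) ≈ 1.14286.
Loading dose to hit Cmax,ss on first dose: D_load = D_maint·R ≈ 56 × 1.14286 ≈ 64.00 mg.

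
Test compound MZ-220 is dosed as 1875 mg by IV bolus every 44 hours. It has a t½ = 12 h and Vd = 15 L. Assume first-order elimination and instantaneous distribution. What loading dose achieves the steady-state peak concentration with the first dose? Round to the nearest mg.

f = (1/2)^(44/12) ≈ 0.078745; accumulation ratio R = 1/(1−f) ≈ 1.08548.
Loading dose to hit Cmax,ss on first dose: D_load = D_maint·R ≈ 1875 × 1.08548 ≈ 2035.28 mg.

2035 mg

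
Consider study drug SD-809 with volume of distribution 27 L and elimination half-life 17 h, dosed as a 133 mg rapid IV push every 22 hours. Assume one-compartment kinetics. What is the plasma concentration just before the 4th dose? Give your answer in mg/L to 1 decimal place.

f = (1/2)^(τ/t½) = (1/2)^(22/17) ≈ 0.4078.
C₀ = D/Vd = 133/27 ≈ 4.926 mg/L.
Before the 4th dose, 3 doses have been given. Superposition: Cmin = C₀·(f + f² + … + f^3).
≈ 4.926 × (0.4078 + 0.1663 + 0.0678) ≈ 4.926 × 0.6419 ≈ 3.162 mg/L.

3.2 mg/L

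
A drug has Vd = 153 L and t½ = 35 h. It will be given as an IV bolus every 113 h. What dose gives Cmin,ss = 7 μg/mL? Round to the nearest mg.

8968 mg

τ/t½ = 113/35 ≈ 3.2286, so f = (1/2)^(113/35) ≈ 0.106685.
Cmin,ss = (D/Vd)·f/(1−f), so D = Cmin,ss·Vd·(1−f)/f.
D = 7 × 153 × (1−f)/f ≈ 7 × 153 × 8.37339 ≈ 8967.90 mg.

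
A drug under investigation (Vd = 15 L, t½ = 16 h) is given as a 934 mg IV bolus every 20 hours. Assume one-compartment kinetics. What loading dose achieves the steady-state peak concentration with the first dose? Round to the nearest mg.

1612 mg

f = (1/2)^(20/16) ≈ 0.420448; accumulation ratio R = 1/(1−f) ≈ 1.72547.
Loading dose to hit Cmax,ss on first dose: D_load = D_maint·R ≈ 934 × 1.72547 ≈ 1611.59 mg.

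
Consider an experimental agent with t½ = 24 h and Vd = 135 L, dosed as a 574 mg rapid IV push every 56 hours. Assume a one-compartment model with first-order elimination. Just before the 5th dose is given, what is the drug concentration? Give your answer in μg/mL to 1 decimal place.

1.1 μg/mL

f = (1/2)^(τ/t½) = (1/2)^(56/24) ≈ 0.1984.
C₀ = D/Vd = 574/135 ≈ 4.252 μg/mL.
Before the 5th dose, 4 doses have been given. Superposition: Cmin = C₀·(f + f² + … + f^4).
≈ 4.252 × (0.1984 + 0.0394 + 0.0078 + 0.0015) ≈ 4.252 × 0.2471 ≈ 1.051 μg/mL.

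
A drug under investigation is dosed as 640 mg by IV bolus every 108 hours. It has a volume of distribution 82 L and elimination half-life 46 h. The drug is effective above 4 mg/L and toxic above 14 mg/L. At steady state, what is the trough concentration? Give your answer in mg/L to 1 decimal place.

1.9 mg/L

Over one 108-h interval, 108/46 ≈ 2.3478 half-lives elapse, leaving f ≈ 0.1964 of each dose.
Accumulation ratio R = 1/(1 − f) ≈ 1/0.8036 ≈ 1.2444.
Single-dose peak C₀ = D/Vd = 640/82 ≈ 7.805 mg/L.
Steady-state peak Cmax,ss = C₀·R ≈ 7.805 × 1.2444 ≈ 9.713 mg/L.
One interval later, Cmin,ss = Cmax,ss·e^(−kτ) ≈ 9.713 × 0.1964 ≈ 1.908 mg/L.
Trough 1.9 mg/L vs MEC 4 mg/L: subtherapeutic.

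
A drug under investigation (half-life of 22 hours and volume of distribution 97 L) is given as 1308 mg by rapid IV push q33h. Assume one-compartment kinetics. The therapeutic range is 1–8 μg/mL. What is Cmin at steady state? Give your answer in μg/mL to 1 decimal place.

τ/t½ = 33/22 ≈ 1.5, so fraction remaining f = (1/2)^(33/22) ≈ 0.3536.
At steady state, accumulation factor R = 1/(1 − e^(−kτ)) ≈ 1.5470.
Each bolus raises the concentration by D/Vd = 1308/97 ≈ 13.485 μg/mL.
Steady-state peak Cmax,ss = C₀·R ≈ 13.485 × 1.5470 ≈ 20.861 μg/mL.
Steady-state trough Cmin,ss = Cmax,ss·f ≈ 20.861 × 0.3536 ≈ 7.376 μg/mL.
Trough 7.4 μg/mL vs MEC 1 μg/mL: adequate.

7.4 μg/mL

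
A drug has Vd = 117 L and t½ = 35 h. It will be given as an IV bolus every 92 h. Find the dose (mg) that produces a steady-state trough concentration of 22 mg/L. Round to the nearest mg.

13344 mg

τ/t½ = 92/35 ≈ 2.6286, so f = (1/2)^(92/35) ≈ 0.161704.
Cmin,ss = (D/Vd)·f/(1−f), so D = Cmin,ss·Vd·(1−f)/f.
D = 22 × 117 × (1−f)/f ≈ 22 × 117 × 5.18414 ≈ 13343.98 mg.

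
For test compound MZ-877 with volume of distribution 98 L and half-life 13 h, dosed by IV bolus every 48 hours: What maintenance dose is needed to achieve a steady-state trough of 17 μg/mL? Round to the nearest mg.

19870 mg

τ/t½ = 48/13 ≈ 3.6923, so f = (1/2)^(48/13) ≈ 0.077358.
Cmin,ss = (D/Vd)·f/(1−f), so D = Cmin,ss·Vd·(1−f)/f.
D = 17 × 98 × (1−f)/f ≈ 17 × 98 × 11.92691 ≈ 19870.23 mg.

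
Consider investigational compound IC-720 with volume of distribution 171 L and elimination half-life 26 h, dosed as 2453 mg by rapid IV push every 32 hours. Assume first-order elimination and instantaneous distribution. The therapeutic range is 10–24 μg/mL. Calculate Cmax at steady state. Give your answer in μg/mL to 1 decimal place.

τ/t½ = 32/26 ≈ 1.2308, so fraction remaining f = (1/2)^(32/26) ≈ 0.4261.
Accumulation ratio R = 1/(1 − f) ≈ 1/0.5739 ≈ 1.7425.
Each bolus raises the concentration by D/Vd = 2453/171 ≈ 14.345 μg/mL.
Steady-state peak Cmax,ss = C₀·R ≈ 14.345 × 1.7425 ≈ 24.996 μg/mL.
Peak 25.0 μg/mL vs MTC 24 μg/mL: exceeds toxic threshold.

25.0 μg/mL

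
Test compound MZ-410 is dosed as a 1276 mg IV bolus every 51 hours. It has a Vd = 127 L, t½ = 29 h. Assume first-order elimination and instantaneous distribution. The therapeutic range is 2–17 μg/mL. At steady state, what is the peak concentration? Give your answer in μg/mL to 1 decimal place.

14.3 μg/mL

τ/t½ = 51/29 ≈ 1.7586, so fraction remaining f = (1/2)^(51/29) ≈ 0.2955.
Accumulation ratio R = 1/(1 − f) ≈ 1/0.7045 ≈ 1.4194.
Each bolus raises the concentration by D/Vd = 1276/127 ≈ 10.047 μg/mL.
Cmax,ss = C₀/(1 − f) ≈ 10.047/0.7045 ≈ 14.261 μg/mL.
Peak 14.3 μg/mL vs MTC 17 μg/mL: below toxic threshold.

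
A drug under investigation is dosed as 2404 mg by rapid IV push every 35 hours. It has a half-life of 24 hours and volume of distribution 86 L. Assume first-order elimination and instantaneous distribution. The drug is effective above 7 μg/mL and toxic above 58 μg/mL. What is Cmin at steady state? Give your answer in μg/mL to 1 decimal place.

16.0 μg/mL

k = ln2/t½ = ln2/24 ≈ 0.028881 h⁻¹; fraction remaining f = e^(−kτ) = e^(−0.028881×35) ≈ 0.3639.
Accumulation ratio R = 1/(1 − f) ≈ 1/0.6361 ≈ 1.5721.
Single-dose peak C₀ = D/Vd = 2404/86 ≈ 27.953 μg/mL.
Cmax,ss = C₀/(1 − f) ≈ 27.953/0.6361 ≈ 43.944 μg/mL.
Steady-state trough Cmin,ss = Cmax,ss·f ≈ 43.944 × 0.3639 ≈ 15.991 μg/mL.
Trough 16.0 μg/mL vs MEC 7 μg/mL: adequate.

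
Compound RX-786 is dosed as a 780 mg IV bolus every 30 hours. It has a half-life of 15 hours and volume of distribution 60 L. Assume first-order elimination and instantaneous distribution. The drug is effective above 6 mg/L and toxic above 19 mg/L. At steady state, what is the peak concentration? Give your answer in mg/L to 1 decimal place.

17.3 mg/L

The dosing interval is 2 half-lives, so f = 2^(−2) = 0.25.
Accumulation ratio R = 1/(1 − f) = 1/0.75 = 4/3.
Single-dose peak C₀ = D/Vd = 780/60 = 13 mg/L.
Steady-state peak Cmax,ss = C₀·R = 13 × 4/3 ≈ 17.333 mg/L.
Peak 17.3 mg/L vs MTC 19 mg/L: below toxic threshold.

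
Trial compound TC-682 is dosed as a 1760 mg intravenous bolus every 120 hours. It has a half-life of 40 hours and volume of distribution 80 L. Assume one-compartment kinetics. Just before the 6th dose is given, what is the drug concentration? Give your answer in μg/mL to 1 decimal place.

3.1 μg/mL

f = (1/2)^(τ/t½) = (1/2)^(120/40) ≈ 0.1250.
C₀ = D/Vd = 1760/80 ≈ 22.000 μg/mL.
Before the 6th dose, 5 doses have been given. Superposition: Cmin = C₀·(f + f² + … + f^5).
≈ 22.000 × (0.1250 + 0.0156 + 0.0020 + 0.0002 + 0.0000) ≈ 22.000 × 0.1428 ≈ 3.142 μg/mL.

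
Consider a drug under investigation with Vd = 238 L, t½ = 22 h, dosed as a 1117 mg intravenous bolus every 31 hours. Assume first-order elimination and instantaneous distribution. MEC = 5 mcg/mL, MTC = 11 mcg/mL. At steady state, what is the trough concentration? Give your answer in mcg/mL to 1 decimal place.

k = ln2/t½ = ln2/22 ≈ 0.031507 h⁻¹; fraction remaining f = e^(−kτ) = e^(−0.031507×31) ≈ 0.3765.
Each bolus raises the concentration by D/Vd = 1117/238 ≈ 4.693 mcg/mL.
Steady-state trough Cmin,ss = C₀·f/(1−f) ≈ 4.693 × 0.3765/0.6235 ≈ 2.834 mcg/mL.
Trough 2.8 mcg/mL vs MEC 5 mcg/mL: subtherapeutic.

2.8 mcg/mL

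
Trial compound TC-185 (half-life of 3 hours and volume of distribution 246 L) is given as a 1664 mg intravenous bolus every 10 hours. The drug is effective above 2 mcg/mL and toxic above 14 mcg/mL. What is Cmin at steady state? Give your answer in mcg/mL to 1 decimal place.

0.7 mcg/mL

k = ln2/t½ = ln2/3 ≈ 0.231049 h⁻¹; fraction remaining f = e^(−kτ) = e^(−0.231049×10) ≈ 0.0992.
At steady state, accumulation factor R = 1/(1 − e^(−kτ)) ≈ 1.1101.
Each bolus raises the concentration by D/Vd = 1664/246 ≈ 6.764 mcg/mL.
Steady-state peak Cmax,ss = C₀·R ≈ 6.764 × 1.1101 ≈ 7.509 mcg/mL.
One interval later, Cmin,ss = Cmax,ss·e^(−kτ) ≈ 7.509 × 0.0992 ≈ 0.745 mcg/mL.
Trough 0.7 mcg/mL vs MEC 2 mcg/mL: subtherapeutic.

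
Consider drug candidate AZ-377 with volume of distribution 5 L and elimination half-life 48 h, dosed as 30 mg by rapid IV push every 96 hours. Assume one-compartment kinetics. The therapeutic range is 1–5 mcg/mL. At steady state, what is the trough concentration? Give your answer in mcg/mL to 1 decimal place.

2.0 mcg/mL

The dosing interval is 2 half-lives, so f = 2^(−2) = 0.25.
At steady state, R = 1/(1 − 0.25) = 4/3.
Single-dose peak C₀ = D/Vd = 30/5 = 6 mcg/mL.
Steady-state peak Cmax,ss = C₀·R = 6 × 4/3 ≈ 8.000 mcg/mL.
Steady-state trough Cmin,ss = Cmax,ss·f ≈ 8.000 × 0.25 ≈ 2.000 mcg/mL.
Trough 2.0 mcg/mL vs MEC 1 mcg/mL: adequate.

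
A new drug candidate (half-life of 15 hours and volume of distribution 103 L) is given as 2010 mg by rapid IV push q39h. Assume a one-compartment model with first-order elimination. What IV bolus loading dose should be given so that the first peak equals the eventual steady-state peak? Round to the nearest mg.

2407 mg

f = (1/2)^(39/15) ≈ 0.164938; accumulation ratio R = 1/(1−f) ≈ 1.19752.
Loading dose to hit Cmax,ss on first dose: D_load = D_maint·R ≈ 2010 × 1.19752 ≈ 2407.02 mg.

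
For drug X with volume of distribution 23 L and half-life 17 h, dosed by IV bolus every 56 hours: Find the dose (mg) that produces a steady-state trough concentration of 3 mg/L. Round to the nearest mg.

608 mg

τ/t½ = 56/17 ≈ 3.2941, so f = (1/2)^(56/17) ≈ 0.101946.
Cmin,ss = (D/Vd)·f/(1−f), so D = Cmin,ss·Vd·(1−f)/f.
D = 3 × 23 × (1−f)/f ≈ 3 × 23 × 8.80911 ≈ 607.83 mg.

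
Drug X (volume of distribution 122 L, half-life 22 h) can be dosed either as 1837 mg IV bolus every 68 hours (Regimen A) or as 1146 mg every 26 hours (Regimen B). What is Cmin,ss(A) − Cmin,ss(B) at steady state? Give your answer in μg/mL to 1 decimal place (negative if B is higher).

-5.4 μg/mL

Regimen A: f = (1/2)^(68/22) ≈ 0.1174; Cmin,ss = (1837/122)·f/(1−f) ≈ 2.003 μg/mL.
Regimen B: f = (1/2)^(26/22) ≈ 0.4408; Cmin,ss = (1146/122)·f/(1−f) ≈ 7.405 μg/mL.
Difference ≈ 2.003 − 7.405 ≈ -5.402 μg/mL.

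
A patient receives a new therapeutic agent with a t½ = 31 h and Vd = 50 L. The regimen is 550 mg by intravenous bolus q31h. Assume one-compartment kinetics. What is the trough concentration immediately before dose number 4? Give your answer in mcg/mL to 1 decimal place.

9.6 mcg/mL

f = (1/2)^(τ/t½) = (1/2)^(31/31) ≈ 0.5000.
C₀ = D/Vd = 550/50 ≈ 11.000 mcg/mL.
Before the 4th dose, 3 doses have been given. Superposition: Cmin = C₀·(f + f² + … + f^3).
≈ 11.000 × (0.5000 + 0.2500 + 0.1250) ≈ 11.000 × 0.8750 ≈ 9.625 mcg/mL.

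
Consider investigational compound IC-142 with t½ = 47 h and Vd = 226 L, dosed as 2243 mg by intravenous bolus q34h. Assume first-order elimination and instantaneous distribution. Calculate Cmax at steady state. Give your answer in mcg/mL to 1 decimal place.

τ/t½ = 34/47 ≈ 0.7234, so fraction remaining f = (1/2)^(34/47) ≈ 0.6057.
Accumulation ratio R = 1/(1 − f) ≈ 1/0.3943 ≈ 2.5361.
Single-dose peak C₀ = D/Vd = 2243/226 ≈ 9.925 mcg/mL.
Steady-state peak Cmax,ss = C₀·R ≈ 9.925 × 2.5361 ≈ 25.171 mcg/mL.

25.2 mcg/mL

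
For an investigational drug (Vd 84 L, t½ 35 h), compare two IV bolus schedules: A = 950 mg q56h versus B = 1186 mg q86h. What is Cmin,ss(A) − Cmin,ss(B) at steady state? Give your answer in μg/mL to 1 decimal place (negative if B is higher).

2.4 μg/mL

Regimen A: f = (1/2)^(56/35) ≈ 0.3299; Cmin,ss = (950/84)·f/(1−f) ≈ 5.568 μg/mL.
Regimen B: f = (1/2)^(86/35) ≈ 0.1821; Cmin,ss = (1186/84)·f/(1−f) ≈ 3.144 μg/mL.
Difference ≈ 5.568 − 3.144 ≈ 2.424 μg/mL.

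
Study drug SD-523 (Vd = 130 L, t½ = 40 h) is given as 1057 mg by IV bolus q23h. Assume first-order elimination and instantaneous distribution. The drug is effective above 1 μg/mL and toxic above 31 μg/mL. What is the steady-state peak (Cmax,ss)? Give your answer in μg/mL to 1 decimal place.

k = ln2/t½ = ln2/40 ≈ 0.017329 h⁻¹; fraction remaining f = e^(−kτ) = e^(−0.017329×23) ≈ 0.6713.
At steady state, accumulation factor R = 1/(1 − e^(−kτ)) ≈ 3.0423.
Single-dose peak C₀ = D/Vd = 1057/130 ≈ 8.131 μg/mL.
Steady-state peak Cmax,ss = C₀·R ≈ 8.131 × 3.0423 ≈ 24.737 μg/mL.
Peak 24.7 μg/mL vs MTC 31 μg/mL: below toxic threshold.

24.7 μg/mL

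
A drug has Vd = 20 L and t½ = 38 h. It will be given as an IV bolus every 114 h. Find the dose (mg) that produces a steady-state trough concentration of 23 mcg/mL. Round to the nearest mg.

3220 mg

τ/t½ = 114/38 ≈ 3, so f = (1/2)^(114/38) ≈ 0.125000.
Cmin,ss = (D/Vd)·f/(1−f), so D = Cmin,ss·Vd·(1−f)/f.
D = 23 × 20 × (1−f)/f ≈ 23 × 20 × 7.00000 ≈ 3220.00 mg.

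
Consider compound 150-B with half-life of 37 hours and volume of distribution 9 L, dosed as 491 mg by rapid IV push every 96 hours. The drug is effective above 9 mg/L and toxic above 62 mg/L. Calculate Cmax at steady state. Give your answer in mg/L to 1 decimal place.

Over one 96-h interval, 96/37 ≈ 2.5946 half-lives elapse, leaving f ≈ 0.1656 of each dose.
At steady state, accumulation factor R = 1/(1 − e^(−kτ)) ≈ 1.1985.
Each bolus raises the concentration by D/Vd = 491/9 ≈ 54.556 mg/L.
Steady-state peak Cmax,ss = C₀·R ≈ 54.556 × 1.1985 ≈ 65.385 mg/L.
Peak 65.4 mg/L vs MTC 62 mg/L: exceeds toxic threshold.

65.4 mg/L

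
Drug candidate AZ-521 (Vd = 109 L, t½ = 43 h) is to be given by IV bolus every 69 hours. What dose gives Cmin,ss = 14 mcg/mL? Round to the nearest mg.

τ/t½ = 69/43 ≈ 1.6047, so f = (1/2)^(69/43) ≈ 0.328815.
Cmin,ss = (D/Vd)·f/(1−f), so D = Cmin,ss·Vd·(1−f)/f.
D = 14 × 109 × (1−f)/f ≈ 14 × 109 × 2.04122 ≈ 3114.90 mg.

3115 mg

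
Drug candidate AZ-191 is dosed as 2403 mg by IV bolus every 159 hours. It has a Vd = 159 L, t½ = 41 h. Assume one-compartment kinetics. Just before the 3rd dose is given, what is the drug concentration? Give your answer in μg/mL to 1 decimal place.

1.1 μg/mL

f = (1/2)^(τ/t½) = (1/2)^(159/41) ≈ 0.0680.
C₀ = D/Vd = 2403/159 ≈ 15.113 μg/mL.
Before the 3rd dose, 2 doses have been given. Superposition: Cmin = C₀·(f + f²).
≈ 15.113 × (0.0680 + 0.0046) ≈ 15.113 × 0.0726 ≈ 1.097 μg/mL.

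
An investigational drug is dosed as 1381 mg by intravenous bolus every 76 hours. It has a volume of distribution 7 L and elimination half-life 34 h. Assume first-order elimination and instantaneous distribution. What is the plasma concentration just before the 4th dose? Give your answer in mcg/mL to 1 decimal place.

52.7 mcg/mL

f = (1/2)^(τ/t½) = (1/2)^(76/34) ≈ 0.2124.
C₀ = D/Vd = 1381/7 ≈ 197.286 mcg/mL.
Before the 4th dose, 3 doses have been given. Superposition: Cmin = C₀·(f + f² + … + f^3).
≈ 197.286 × (0.2124 + 0.0451 + 0.0096) ≈ 197.286 × 0.2671 ≈ 52.695 mcg/mL.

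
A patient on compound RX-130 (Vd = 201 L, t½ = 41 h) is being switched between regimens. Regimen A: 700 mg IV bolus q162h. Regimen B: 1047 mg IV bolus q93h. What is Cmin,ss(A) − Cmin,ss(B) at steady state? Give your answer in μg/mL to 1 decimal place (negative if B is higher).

-1.1 μg/mL

Regimen A: f = (1/2)^(162/41) ≈ 0.0646; Cmin,ss = (700/201)·f/(1−f) ≈ 0.241 μg/mL.
Regimen B: f = (1/2)^(93/41) ≈ 0.2076; Cmin,ss = (1047/201)·f/(1−f) ≈ 1.365 μg/mL.
Difference ≈ 0.241 − 1.365 ≈ -1.124 μg/mL.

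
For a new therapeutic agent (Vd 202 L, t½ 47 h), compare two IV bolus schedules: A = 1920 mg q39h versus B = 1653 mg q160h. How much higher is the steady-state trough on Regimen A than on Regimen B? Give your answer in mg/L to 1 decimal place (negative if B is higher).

Regimen A: f = (1/2)^(39/47) ≈ 0.5626; Cmin,ss = (1920/202)·f/(1−f) ≈ 12.226 mg/L.
Regimen B: f = (1/2)^(160/47) ≈ 0.0945; Cmin,ss = (1653/202)·f/(1−f) ≈ 0.854 mg/L.
Difference ≈ 12.226 − 0.854 ≈ 11.372 mg/L.

11.4 mg/L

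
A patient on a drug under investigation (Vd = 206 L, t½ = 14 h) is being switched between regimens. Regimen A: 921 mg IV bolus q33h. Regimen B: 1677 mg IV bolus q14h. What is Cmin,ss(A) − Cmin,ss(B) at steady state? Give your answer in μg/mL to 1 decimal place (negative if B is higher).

Regimen A: f = (1/2)^(33/14) ≈ 0.1952; Cmin,ss = (921/206)·f/(1−f) ≈ 1.084 μg/mL.
Regimen B: f = (1/2)^(14/14) ≈ 0.5000; Cmin,ss = (1677/206)·f/(1−f) ≈ 8.141 μg/mL.
Difference ≈ 1.084 − 8.141 ≈ -7.057 μg/mL.

-7.1 μg/mL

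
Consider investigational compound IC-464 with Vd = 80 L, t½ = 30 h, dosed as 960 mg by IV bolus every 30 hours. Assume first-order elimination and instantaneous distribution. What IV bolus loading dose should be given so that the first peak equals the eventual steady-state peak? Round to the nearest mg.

1920 mg

f = (1/2)^(30/30) ≈ 0.500000; accumulation ratio R = 1/(1−f) ≈ 2.00000.
Loading dose to hit Cmax,ss on first dose: D_load = D_maint·R ≈ 960 × 2.00000 ≈ 1920.00 mg.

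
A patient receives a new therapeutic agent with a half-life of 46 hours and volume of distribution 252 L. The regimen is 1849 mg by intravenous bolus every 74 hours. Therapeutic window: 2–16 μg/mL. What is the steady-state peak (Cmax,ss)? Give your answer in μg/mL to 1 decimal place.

10.9 μg/mL

τ/t½ = 74/46 ≈ 1.6087, so fraction remaining f = (1/2)^(74/46) ≈ 0.3279.
Accumulation ratio R = 1/(1 − f) ≈ 1/0.6721 ≈ 1.4879.
Each bolus raises the concentration by D/Vd = 1849/252 ≈ 7.337 μg/mL.
Steady-state peak Cmax,ss = C₀·R ≈ 7.337 × 1.4879 ≈ 10.917 μg/mL.
Peak 10.9 μg/mL vs MTC 16 μg/mL: below toxic threshold.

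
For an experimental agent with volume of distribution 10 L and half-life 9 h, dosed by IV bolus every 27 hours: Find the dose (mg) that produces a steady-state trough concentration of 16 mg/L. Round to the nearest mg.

1120 mg

τ/t½ = 27/9 ≈ 3, so f = (1/2)^(27/9) ≈ 0.125000.
Cmin,ss = (D/Vd)·f/(1−f), so D = Cmin,ss·Vd·(1−f)/f.
D = 16 × 10 × (1−f)/f ≈ 16 × 10 × 7.00000 ≈ 1120.00 mg.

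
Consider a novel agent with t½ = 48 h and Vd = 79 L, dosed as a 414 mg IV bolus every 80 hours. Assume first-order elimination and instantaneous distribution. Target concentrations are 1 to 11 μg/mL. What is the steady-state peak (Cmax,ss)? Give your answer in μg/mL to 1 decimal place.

7.7 μg/mL

Over one 80-h interval, 80/48 ≈ 1.6667 half-lives elapse, leaving f ≈ 0.3150 of each dose.
Accumulation ratio R = 1/(1 − f) ≈ 1/0.6850 ≈ 1.4599.
Each bolus raises the concentration by D/Vd = 414/79 ≈ 5.241 μg/mL.
Cmax,ss = C₀/(1 − f) ≈ 5.241/0.6850 ≈ 7.651 μg/mL.
Peak 7.7 μg/mL vs MTC 11 μg/mL: below toxic threshold.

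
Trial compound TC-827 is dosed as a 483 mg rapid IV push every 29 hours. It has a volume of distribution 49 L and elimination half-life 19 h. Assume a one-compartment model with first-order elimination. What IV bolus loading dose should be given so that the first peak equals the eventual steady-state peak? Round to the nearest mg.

740 mg

f = (1/2)^(29/19) ≈ 0.347163; accumulation ratio R = 1/(1−f) ≈ 1.53178.
Loading dose to hit Cmax,ss on first dose: D_load = D_maint·R ≈ 483 × 1.53178 ≈ 739.85 mg.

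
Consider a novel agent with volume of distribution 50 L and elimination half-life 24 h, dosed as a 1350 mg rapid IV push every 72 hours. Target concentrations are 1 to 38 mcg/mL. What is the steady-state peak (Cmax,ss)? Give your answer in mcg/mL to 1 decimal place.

30.9 mcg/mL

The dosing interval is 3 half-lives, so f = 2^(−3) = 0.125.
Accumulation ratio R = 1/(1 − f) = 1/0.875 = 8/7.
Single-dose peak C₀ = D/Vd = 1350/50 = 27 mcg/mL.
Steady-state peak Cmax,ss = C₀·R = 27 × 8/7 ≈ 30.857 mcg/mL.
Peak 30.9 mcg/mL vs MTC 38 mcg/mL: below toxic threshold.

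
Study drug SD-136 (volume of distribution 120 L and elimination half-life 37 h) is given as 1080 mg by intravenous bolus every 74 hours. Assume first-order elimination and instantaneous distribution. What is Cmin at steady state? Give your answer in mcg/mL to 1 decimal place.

The dosing interval is 2 half-lives, so f = 2^(−2) = 0.25.
Accumulation ratio R = 1/(1 − f) = 1/0.75 = 4/3.
Single-dose peak C₀ = D/Vd = 1080/120 = 9 mcg/mL.
Steady-state peak Cmax,ss = C₀·R = 9 × 4/3 ≈ 12.000 mcg/mL.
Steady-state trough Cmin,ss = Cmax,ss·f ≈ 12.000 × 0.25 ≈ 3.000 mcg/mL.

3.0 mcg/mL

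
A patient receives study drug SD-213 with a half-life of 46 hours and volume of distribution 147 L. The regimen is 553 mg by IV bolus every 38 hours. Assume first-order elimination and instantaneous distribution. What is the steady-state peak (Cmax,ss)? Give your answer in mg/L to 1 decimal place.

τ/t½ = 38/46 ≈ 0.82609, so fraction remaining f = (1/2)^(38/46) ≈ 0.5641.
At steady state, accumulation factor R = 1/(1 − e^(−kτ)) ≈ 2.2941.
Single-dose peak C₀ = D/Vd = 553/147 ≈ 3.762 mg/L.
Steady-state peak Cmax,ss = C₀·R ≈ 3.762 × 2.2941 ≈ 8.630 mg/L.

8.6 mg/L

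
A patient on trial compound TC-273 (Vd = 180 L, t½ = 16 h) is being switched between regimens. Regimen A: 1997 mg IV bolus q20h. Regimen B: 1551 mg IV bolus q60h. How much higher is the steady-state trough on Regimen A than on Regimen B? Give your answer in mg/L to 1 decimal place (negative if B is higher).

7.4 mg/L

Regimen A: f = (1/2)^(20/16) ≈ 0.4204; Cmin,ss = (1997/180)·f/(1−f) ≈ 8.047 mg/L.
Regimen B: f = (1/2)^(60/16) ≈ 0.0743; Cmin,ss = (1551/180)·f/(1−f) ≈ 0.692 mg/L.
Difference ≈ 8.047 − 0.692 ≈ 7.355 mg/L.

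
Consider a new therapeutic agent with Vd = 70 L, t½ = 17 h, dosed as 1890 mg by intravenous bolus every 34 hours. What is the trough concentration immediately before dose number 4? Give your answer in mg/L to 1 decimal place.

8.9 mg/L

f = (1/2)^(τ/t½) = (1/2)^(34/17) ≈ 0.2500.
C₀ = D/Vd = 1890/70 ≈ 27.000 mg/L.
Before the 4th dose, 3 doses have been given. Superposition: Cmin = C₀·(f + f² + … + f^3).
≈ 27.000 × (0.2500 + 0.0625 + 0.0156) ≈ 27.000 × 0.3281 ≈ 8.859 mg/L.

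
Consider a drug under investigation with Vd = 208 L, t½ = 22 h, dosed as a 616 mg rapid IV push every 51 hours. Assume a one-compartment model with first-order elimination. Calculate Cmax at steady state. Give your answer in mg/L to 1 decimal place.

τ/t½ = 51/22 ≈ 2.3182, so fraction remaining f = (1/2)^(51/22) ≈ 0.2005.
At steady state, accumulation factor R = 1/(1 − e^(−kτ)) ≈ 1.2508.
Each bolus raises the concentration by D/Vd = 616/208 ≈ 2.962 mg/L.
Steady-state peak Cmax,ss = C₀·R ≈ 2.962 × 1.2508 ≈ 3.705 mg/L.

3.7 mg/L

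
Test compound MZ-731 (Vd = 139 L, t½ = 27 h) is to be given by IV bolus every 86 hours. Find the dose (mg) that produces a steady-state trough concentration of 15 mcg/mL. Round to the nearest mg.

τ/t½ = 86/27 ≈ 3.1852, so f = (1/2)^(86/27) ≈ 0.109942.
Cmin,ss = (D/Vd)·f/(1−f), so D = Cmin,ss·Vd·(1−f)/f.
D = 15 × 139 × (1−f)/f ≈ 15 × 139 × 8.09571 ≈ 16879.56 mg.

16880 mg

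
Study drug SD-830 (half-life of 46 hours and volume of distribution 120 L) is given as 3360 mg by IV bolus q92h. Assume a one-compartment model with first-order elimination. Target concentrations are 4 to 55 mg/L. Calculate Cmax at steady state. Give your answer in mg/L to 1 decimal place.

The dosing interval is 2 half-lives, so f = 2^(−2) = 0.25.
Accumulation ratio R = 1/(1 − f) = 1/0.75 = 4/3.
Single-dose peak C₀ = D/Vd = 3360/120 = 28 mg/L.
Steady-state peak Cmax,ss = C₀·R = 28 × 4/3 ≈ 37.333 mg/L.
Peak 37.3 mg/L vs MTC 55 mg/L: below toxic threshold.

37.3 mg/L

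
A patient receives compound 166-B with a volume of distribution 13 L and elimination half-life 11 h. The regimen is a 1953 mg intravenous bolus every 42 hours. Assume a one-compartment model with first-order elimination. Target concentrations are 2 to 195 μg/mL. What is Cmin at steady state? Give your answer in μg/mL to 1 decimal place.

11.5 μg/mL

τ/t½ = 42/11 ≈ 3.8182, so fraction remaining f = (1/2)^(42/11) ≈ 0.0709.
Accumulation ratio R = 1/(1 − f) ≈ 1/0.9291 ≈ 1.0763.
Each bolus raises the concentration by D/Vd = 1953/13 ≈ 150.231 μg/mL.
Steady-state peak Cmax,ss = C₀·R ≈ 150.231 × 1.0763 ≈ 161.694 μg/mL.
One interval later, Cmin,ss = Cmax,ss·e^(−kτ) ≈ 161.694 × 0.0709 ≈ 11.464 μg/mL.
Trough 11.5 μg/mL vs MEC 2 μg/mL: adequate.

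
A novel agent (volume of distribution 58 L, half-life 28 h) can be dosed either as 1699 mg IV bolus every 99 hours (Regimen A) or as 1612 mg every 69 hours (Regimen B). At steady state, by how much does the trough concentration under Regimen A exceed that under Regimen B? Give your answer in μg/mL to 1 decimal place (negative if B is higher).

Regimen A: f = (1/2)^(99/28) ≈ 0.0862; Cmin,ss = (1699/58)·f/(1−f) ≈ 2.763 μg/mL.
Regimen B: f = (1/2)^(69/28) ≈ 0.1812; Cmin,ss = (1612/58)·f/(1−f) ≈ 6.151 μg/mL.
Difference ≈ 2.763 − 6.151 ≈ -3.388 μg/mL.

-3.4 μg/mL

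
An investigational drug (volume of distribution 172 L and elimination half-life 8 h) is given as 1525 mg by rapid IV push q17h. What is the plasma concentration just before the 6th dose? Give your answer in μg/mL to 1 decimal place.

2.6 μg/mL

f = (1/2)^(τ/t½) = (1/2)^(17/8) ≈ 0.2293.
C₀ = D/Vd = 1525/172 ≈ 8.866 μg/mL.
Before the 6th dose, 5 doses have been given. Superposition: Cmin = C₀·(f + f² + … + f^5).
≈ 8.866 × (0.2293 + 0.0526 + 0.0121 + 0.0028 + 0.0006) ≈ 8.866 × 0.2974 ≈ 2.637 μg/mL.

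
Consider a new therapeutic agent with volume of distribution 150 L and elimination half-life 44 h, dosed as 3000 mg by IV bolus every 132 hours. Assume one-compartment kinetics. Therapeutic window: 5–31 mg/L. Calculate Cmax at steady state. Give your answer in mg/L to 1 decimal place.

22.9 mg/L

The dosing interval is 3 half-lives, so f = 2^(−3) = 0.125.
Accumulation ratio R = 1/(1 − f) = 1/0.875 = 8/7.
Single-dose peak C₀ = D/Vd = 3000/150 = 20 mg/L.
Steady-state peak Cmax,ss = C₀·R = 20 × 8/7 ≈ 22.857 mg/L.
Peak 22.9 mg/L vs MTC 31 mg/L: below toxic threshold.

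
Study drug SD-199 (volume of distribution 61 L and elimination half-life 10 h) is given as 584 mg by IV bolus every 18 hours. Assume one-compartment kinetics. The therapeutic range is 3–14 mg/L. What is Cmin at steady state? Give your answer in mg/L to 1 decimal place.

k = ln2/t½ = ln2/10 ≈ 0.069315 h⁻¹; fraction remaining f = e^(−kτ) = e^(−0.069315×18) ≈ 0.2872.
Each bolus raises the concentration by D/Vd = 584/61 ≈ 9.574 mg/L.
Steady-state trough Cmin,ss = C₀·f/(1−f) ≈ 9.574 × 0.2872/0.7128 ≈ 3.858 mg/L.
Trough 3.9 mg/L vs MEC 3 mg/L: adequate.

3.9 mg/L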